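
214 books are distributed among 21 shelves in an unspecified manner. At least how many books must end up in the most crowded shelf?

By pigeonhole, the 21 shelves are the holes and the 214 books are the pigeons.
If every shelf held at most 10 books, the total would be at most 21 × 10 = 210, which is less than 214.
So some shelf holds at least ⌈214/21⌉ = 11 books.

11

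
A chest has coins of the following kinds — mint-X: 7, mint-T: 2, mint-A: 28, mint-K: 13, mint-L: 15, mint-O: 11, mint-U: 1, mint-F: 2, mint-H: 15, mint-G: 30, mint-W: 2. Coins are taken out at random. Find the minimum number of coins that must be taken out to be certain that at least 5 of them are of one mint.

An adversary could hand out at most 4 coins per mint (4 mints run out sooner): 4 + 2 + 4 + 4 + 4 + 4 + 1 + 2 + 4 + 4 + 2 = 35 coins and still no mint has 5.
One more coin lands in a mint already at 4, so 36 draws are enough and 35 are not.

36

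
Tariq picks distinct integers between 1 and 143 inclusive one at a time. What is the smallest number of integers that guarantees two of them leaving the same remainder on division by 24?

25

The 24 residue classes mod 24 are the pigeonholes.
With 24 integers one could put 1 in each residue class and have no class reach 2.
The 25th integer pushes some class to 2, so 24·1 + 1 = 25.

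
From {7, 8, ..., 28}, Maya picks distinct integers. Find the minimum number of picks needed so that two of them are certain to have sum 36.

A set avoiding the sum 36 can contain at most one of each pair {x, 36−x}, plus the 2 elements whose complement lies outside the range or equal to its own complement.
The integers 7, …, 18 (12 of them) are such a set: any two sum to at least 7+8 = 15 and at most 17+18 = 35 < 36.
Any 13th integer completes one of the 10 pairs, so 13 choices force a sum of 36.

13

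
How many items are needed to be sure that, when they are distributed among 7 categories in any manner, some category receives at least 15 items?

99

With 98 items one could put exactly 14 in each of the 7 categories, and no category would reach 15.
By pigeonhole, one more item must land in a category that already has 14, giving it 15.
So 7 × 14 + 1 = 99 items are required.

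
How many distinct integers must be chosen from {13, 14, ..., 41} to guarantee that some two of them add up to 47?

Two chosen integers sum to 47 exactly when both halves of some pair {x, 47−x} with 13 ≤ x ≤ 47−x ≤ 34 are chosen — 11 such pairs.
The remaining 7 elements (those with no distinct partner in range) can never complete a 47-sum, so the worst case takes all of them and one from each pair: 7 + 11 = 18.
Pigeonhole: the 19th integer has to be the second member of some pair, so 18 + 1 = 19.

19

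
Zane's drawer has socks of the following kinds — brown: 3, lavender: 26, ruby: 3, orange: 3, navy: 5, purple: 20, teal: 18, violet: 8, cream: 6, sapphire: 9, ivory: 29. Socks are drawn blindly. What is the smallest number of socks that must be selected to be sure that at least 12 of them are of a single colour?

82

An adversary could hand out at most 11 socks per colour (7 colours run out sooner): 3 + 11 + 3 + 3 + 5 + 11 + 11 + 8 + 6 + 9 + 11 = 81 socks and still no colour has 12.
By the pigeonhole principle, one more sock lands in a colour already at 11, so 82 draws are enough and 81 are not.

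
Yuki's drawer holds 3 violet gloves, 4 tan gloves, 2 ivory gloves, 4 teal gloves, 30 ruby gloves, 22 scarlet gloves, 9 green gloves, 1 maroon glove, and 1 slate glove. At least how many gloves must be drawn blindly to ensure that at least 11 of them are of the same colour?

45

By the pigeonhole principle, put each drawn glove into a box by colour. The largest draw with every box below 11 takes min(count, 10) from each colour; colours with fewer than 10 contribute all they have.
Σ min(cᵢ, 10) = 3 + 4 + 2 + 4 + 10 + 10 + 9 + 1 + 1 = 44.
Draw number 44 + 1 = 45 must push one box to 11.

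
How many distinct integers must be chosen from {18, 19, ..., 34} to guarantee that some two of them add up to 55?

11

Group the elements by complementary pair {x, 55−x}: {21,34}, {22,33}, {23,32}, …, giving 7 two-element pairs and 3 integers whose partner 55−x falls outside [18,34].
Treating each of those 10 groups as a pigeonhole, one can pick one integer per group — 10 integers — with no two summing to 55.
The 11th integer lands in an occupied pair, forcing a sum of 55.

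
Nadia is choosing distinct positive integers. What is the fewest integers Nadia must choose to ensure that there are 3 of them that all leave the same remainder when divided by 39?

The 39 residue classes mod 39 are the pigeonholes.
With 78 integers one could put 2 in each residue class and have no class reach 3.
The 79th integer pushes some class to 3, so 39·2 + 1 = 79.

79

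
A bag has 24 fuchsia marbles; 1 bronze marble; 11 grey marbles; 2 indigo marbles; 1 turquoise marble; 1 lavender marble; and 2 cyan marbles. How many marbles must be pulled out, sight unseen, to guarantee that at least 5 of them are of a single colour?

16

An adversary could hand out at most 4 marbles per colour (5 colours run out sooner): 4 + 1 + 4 + 2 + 1 + 1 + 2 = 15 marbles and still no colour has 5.
One more marble lands in a colour already at 4, so 16 draws are enough and 15 are not.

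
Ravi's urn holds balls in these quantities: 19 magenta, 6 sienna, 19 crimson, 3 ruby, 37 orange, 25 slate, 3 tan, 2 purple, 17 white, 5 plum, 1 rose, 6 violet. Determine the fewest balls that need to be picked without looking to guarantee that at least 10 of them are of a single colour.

By the pigeonhole principle, put each drawn ball into a box by colour. The largest draw with every box below 10 takes min(count, 9) from each colour; colours with fewer than 9 contribute all they have.
Σ min(cᵢ, 9) = 9 + 6 + 9 + 3 + 9 + 9 + 3 + 2 + 9 + 5 + 1 + 6 = 71.
Draw number 71 + 1 = 72 must push one box to 10.

72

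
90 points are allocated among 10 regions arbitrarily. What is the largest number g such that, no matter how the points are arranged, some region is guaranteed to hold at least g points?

The 10 regions are the holes and the 90 points are the pigeons.
If every region held at most 8 points, the total would be at most 10 × 8 = 80, which is less than 90.
So some region holds at least ⌈90/10⌉ = 9 points.

9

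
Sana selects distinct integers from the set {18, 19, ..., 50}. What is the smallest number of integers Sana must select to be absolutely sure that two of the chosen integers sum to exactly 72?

Group the elements by complementary pair {x, 72−x}: {22,50}, {23,49}, {24,48}, …, giving 14 two-element pairs; the single value 36 (it cannot pair with itself since the integers are distinct); and 4 integers whose partner 72−x falls outside [18,50].
Treating each of those 19 groups as a pigeonhole, one can pick one integer per group — 19 integers — with no two summing to 72.
The 20th integer lands in an occupied pair, forcing a sum of 72.

20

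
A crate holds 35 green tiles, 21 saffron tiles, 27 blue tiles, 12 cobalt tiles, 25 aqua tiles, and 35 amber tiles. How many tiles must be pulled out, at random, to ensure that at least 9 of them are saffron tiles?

143

In the worst case for collecting saffron tiles, every non-saffron tile comes out first.
There are 35 + 27 + 12 + 25 + 35 = 134 non-saffron tiles altogether.
After those, each further tile must be saffron, so 134 + 9 = 143 draws guarantee 9 saffron tiles.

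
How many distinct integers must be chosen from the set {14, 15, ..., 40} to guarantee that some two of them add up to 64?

20

Two chosen integers sum to 64 exactly when both halves of some pair {x, 64−x} with 24 ≤ x ≤ 64−x ≤ 40 are chosen — 8 such pairs.
The remaining 11 elements (those with no distinct partner in range) can never complete a 64-sum, so the worst case takes all of them and one from each pair: 11 + 8 = 19.
By the pigeonhole principle, the 20th integer has to be the second member of some pair, so 19 + 1 = 20.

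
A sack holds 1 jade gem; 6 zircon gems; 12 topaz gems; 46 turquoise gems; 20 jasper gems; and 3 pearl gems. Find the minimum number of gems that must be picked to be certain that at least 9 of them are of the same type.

35

Pigeonhole: the 6 types are the holes; the gems drawn are the pigeons.
To avoid 9 of any one type, the worst case takes at most 8 of each type, or every gem of a type that has fewer than 8.
That gives 1 + 6 + 8 + 8 + 8 + 3 = 34 gems with no type reaching 9.
The next gem forces some type to 9, so 34 + 1 = 35.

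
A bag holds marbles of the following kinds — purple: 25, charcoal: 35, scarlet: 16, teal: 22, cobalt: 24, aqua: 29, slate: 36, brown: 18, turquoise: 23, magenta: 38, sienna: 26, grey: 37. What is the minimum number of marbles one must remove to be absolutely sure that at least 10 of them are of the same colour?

109

An adversary could hand out at most 9 marbles per colour: 9 + 9 + 9 + 9 + 9 + 9 + 9 + 9 + 9 + 9 + 9 + 9 = 108 marbles and still no colour has 10.
By pigeonhole, one more marble lands in a colour already at 9, so 109 draws are enough and 108 are not.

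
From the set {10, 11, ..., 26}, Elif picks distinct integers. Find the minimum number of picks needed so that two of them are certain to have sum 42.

13

Two chosen integers sum to 42 exactly when both halves of some pair {x, 42−x} with 16 ≤ x ≤ 42−x ≤ 26 are chosen — 5 such pairs.
The remaining 7 elements (those with no distinct partner in range) can never complete a 42-sum, so the worst case takes all of them and one from each pair: 7 + 5 = 12.
The 13th integer has to be the second member of some pair, so 12 + 1 = 13.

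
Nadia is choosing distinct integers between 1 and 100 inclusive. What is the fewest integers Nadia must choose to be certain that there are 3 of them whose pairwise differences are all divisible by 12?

Integers whose pairwise differences are multiples of 12 are exactly those sharing a remainder mod 12. By pigeonhole, the 12 residue classes mod 12 are the pigeonholes.
With 24 integers one could put 2 in each residue class and have no class reach 3.
The 25th integer pushes some class to 3, so 12·2 + 1 = 25.

25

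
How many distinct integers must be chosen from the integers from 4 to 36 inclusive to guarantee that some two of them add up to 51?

Two chosen integers sum to 51 exactly when both halves of some pair {x, 51−x} with 15 ≤ x ≤ 51−x ≤ 36 are chosen — 11 such pairs.
The remaining 11 elements (those with no distinct partner in range) can never complete a 51-sum, so the worst case takes all of them and one from each pair: 11 + 11 = 22.
The 23rd integer has to be the second member of some pair, so 22 + 1 = 23.

23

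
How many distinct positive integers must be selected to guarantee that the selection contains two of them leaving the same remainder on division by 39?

40

The 39 residue classes mod 39 are the pigeonholes.
With 39 integers one could put 1 in each residue class and have no class reach 2.
The 40th integer pushes some class to 2, so 39·1 + 1 = 40.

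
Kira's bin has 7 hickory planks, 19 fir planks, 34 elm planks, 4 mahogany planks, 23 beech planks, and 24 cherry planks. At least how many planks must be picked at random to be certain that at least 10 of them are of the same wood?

48

By pigeonhole, the 6 woods are the holes; the planks drawn are the pigeons.
To avoid 10 of any one wood, the worst case takes at most 9 of each wood, or every plank of a wood that has fewer than 9.
That gives 7 + 9 + 9 + 4 + 9 + 9 = 47 planks with no wood reaching 10.
The next plank forces some wood to 10, so 47 + 1 = 48.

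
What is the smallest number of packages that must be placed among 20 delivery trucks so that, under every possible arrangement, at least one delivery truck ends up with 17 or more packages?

321

With 320 packages one could put exactly 16 in each of the 20 delivery trucks, and no delivery truck would reach 17.
By pigeonhole, one more package must land in a delivery truck that already has 16, giving it 17.
So 20 × 16 + 1 = 321 packages are required.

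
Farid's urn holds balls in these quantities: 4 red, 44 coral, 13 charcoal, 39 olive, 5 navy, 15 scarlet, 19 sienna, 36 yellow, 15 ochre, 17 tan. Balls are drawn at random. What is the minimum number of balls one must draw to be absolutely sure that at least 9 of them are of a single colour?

74

By pigeonhole, put each drawn ball into a box by colour. The largest draw with every box below 9 takes min(count, 8) from each colour; colours with fewer than 8 contribute all they have.
Σ min(cᵢ, 8) = 4 + 8 + 8 + 8 + 5 + 8 + 8 + 8 + 8 + 8 = 73.
Draw number 73 + 1 = 74 must push one box to 9.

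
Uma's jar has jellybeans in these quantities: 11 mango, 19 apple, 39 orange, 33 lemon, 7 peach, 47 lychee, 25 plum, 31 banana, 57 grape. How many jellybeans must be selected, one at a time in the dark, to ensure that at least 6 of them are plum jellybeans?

250

In the worst case for collecting plum jellybeans, every non-plum jellybean comes out first.
There are 11 + 19 + 39 + 33 + 7 + 47 + 31 + 57 = 244 non-plum jellybeans altogether.
After those, each further jellybean must be plum, so 244 + 6 = 250 draws guarantee 6 plum jellybeans.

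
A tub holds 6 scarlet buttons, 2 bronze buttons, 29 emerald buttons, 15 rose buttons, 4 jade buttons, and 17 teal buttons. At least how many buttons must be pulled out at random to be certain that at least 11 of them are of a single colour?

43

The 6 colours are the holes; the buttons drawn are the pigeons.
To avoid 11 of any one colour, the worst case takes at most 10 of each colour, or every button of a colour that has fewer than 10.
That gives 6 + 2 + 10 + 10 + 4 + 10 = 42 buttons with no colour reaching 11.
The next button forces some colour to 11, so 42 + 1 = 43.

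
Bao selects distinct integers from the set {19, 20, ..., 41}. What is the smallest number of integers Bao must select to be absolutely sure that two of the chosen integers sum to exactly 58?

14

A set avoiding the sum 58 can contain at most one of each pair {x, 58−x}, plus the 3 elements whose complement lies outside the range or equal to its own complement.
The integers 29, …, 41 (13 of them) are such a set: any two sum to at least 29+30 = 59 > 58.
Any 14th integer completes one of the 10 pairs, so 14 choices force a sum of 58.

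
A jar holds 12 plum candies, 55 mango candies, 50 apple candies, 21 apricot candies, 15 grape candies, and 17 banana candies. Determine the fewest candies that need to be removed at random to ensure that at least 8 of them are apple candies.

128

In the worst case for collecting apple candies, every non-apple candy comes out first.
There are 12 + 55 + 21 + 15 + 17 = 120 non-apple candies altogether.
After those, each further candy must be apple, so 120 + 8 = 128 draws guarantee 8 apple candies.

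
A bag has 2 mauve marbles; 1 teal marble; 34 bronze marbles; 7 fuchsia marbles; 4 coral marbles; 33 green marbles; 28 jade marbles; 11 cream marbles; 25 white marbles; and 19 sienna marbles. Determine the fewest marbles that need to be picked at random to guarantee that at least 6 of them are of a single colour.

An adversary could hand out at most 5 marbles per colour (mauve, teal, coral run out sooner): 2 + 1 + 5 + 5 + 4 + 5 + 5 + 5 + 5 + 5 = 42 marbles and still no colour has 6.
By pigeonhole, one more marble lands in a colour already at 5, so 43 draws are enough and 42 are not.

43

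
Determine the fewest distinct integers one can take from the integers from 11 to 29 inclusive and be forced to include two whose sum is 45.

Two chosen integers sum to 45 exactly when both halves of some pair {x, 45−x} with 16 ≤ x ≤ 45−x ≤ 29 are chosen — 7 such pairs.
The remaining 5 elements (those with no distinct partner in range) can never complete a 45-sum, so the worst case takes all of them and one from each pair: 5 + 7 = 12.
The 13th integer has to be the second member of some pair, so 12 + 1 = 13.

13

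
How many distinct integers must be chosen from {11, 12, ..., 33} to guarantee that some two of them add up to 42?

Two chosen integers sum to 42 exactly when both halves of some pair {x, 42−x} with 11 ≤ x ≤ 42−x ≤ 31 are chosen — 10 such pairs.
The remaining 3 elements (those with no distinct partner in range) can never complete a 42-sum, so the worst case takes all of them and one from each pair: 3 + 10 = 13.
By pigeonhole, the 14th integer has to be the second member of some pair, so 13 + 1 = 14.

14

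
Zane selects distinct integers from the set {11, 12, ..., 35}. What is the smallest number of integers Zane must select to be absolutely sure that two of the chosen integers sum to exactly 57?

19

A set avoiding the sum 57 can contain at most one of each pair {x, 57−x}, plus the 11 elements whose complement lies outside the range.
The integers 11, …, 28 (18 of them) are such a set: any two sum to at least 11+12 = 23 and at most 27+28 = 55 < 57.
By the pigeonhole principle, any 19th integer completes one of the 7 pairs, so 19 choices force a sum of 57.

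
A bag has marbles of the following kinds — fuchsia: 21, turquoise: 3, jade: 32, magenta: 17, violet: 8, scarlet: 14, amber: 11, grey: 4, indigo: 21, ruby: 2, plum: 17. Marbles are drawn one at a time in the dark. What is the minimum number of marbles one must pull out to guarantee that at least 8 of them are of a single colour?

By the pigeonhole principle, the 11 colours are the holes; the marbles drawn are the pigeons.
To avoid 8 of any one colour, the worst case takes at most 7 of each colour, or every marble of a colour that has fewer than 7.
That gives 7 + 3 + 7 + 7 + 7 + 7 + 7 + 4 + 7 + 2 + 7 = 65 marbles with no colour reaching 8.
The next marble forces some colour to 8, so 65 + 1 = 66.

66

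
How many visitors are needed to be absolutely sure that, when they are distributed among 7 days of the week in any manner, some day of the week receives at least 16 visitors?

106

With 105 visitors one could put exactly 15 in each of the 7 days of the week, and no day of the week would reach 16.
One more visitor must land in a day of the week that already has 15, giving it 16.
So 7 × 15 + 1 = 106 visitors are required.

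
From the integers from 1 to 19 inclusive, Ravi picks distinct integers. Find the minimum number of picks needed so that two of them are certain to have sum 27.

14

A set avoiding the sum 27 can contain at most one of each pair {x, 27−x}, plus the 7 elements whose complement lies outside the range.
The integers 1, …, 13 (13 of them) are such a set: any two sum to at least 1+2 = 3 and at most 12+13 = 25 < 27.
By the pigeonhole principle, any 14th integer completes one of the 6 pairs, so 14 choices force a sum of 27.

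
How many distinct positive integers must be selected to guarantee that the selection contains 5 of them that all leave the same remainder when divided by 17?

69

By pigeonhole, the 17 residue classes mod 17 are the pigeonholes.
With 68 integers one could put 4 in each residue class and have no class reach 5.
The 69th integer pushes some class to 5, so 17·4 + 1 = 69.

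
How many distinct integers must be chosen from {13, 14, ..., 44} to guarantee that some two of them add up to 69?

23

Two chosen integers sum to 69 exactly when both halves of some pair {x, 69−x} with 25 ≤ x ≤ 69−x ≤ 44 are chosen — 10 such pairs.
The remaining 12 elements (those with no distinct partner in range) can never complete a 69-sum, so the worst case takes all of them and one from each pair: 12 + 10 = 22.
By the pigeonhole principle, the 23rd integer has to be the second member of some pair, so 22 + 1 = 23.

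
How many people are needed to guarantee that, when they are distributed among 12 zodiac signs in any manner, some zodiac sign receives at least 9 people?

97

With 96 people one could put exactly 8 in each of the 12 zodiac signs, and no zodiac sign would reach 9.
One more person must land in a zodiac sign that already has 8, giving it 9.
So 12 × 8 + 1 = 97 people are required.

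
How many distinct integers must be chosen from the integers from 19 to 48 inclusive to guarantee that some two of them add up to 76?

Group the elements by complementary pair {x, 76−x}: {28,48}, {29,47}, {30,46}, …, giving 10 two-element pairs, the single value 38 (it cannot pair with itself since the integers are distinct), and 9 integers whose partner 76−x falls outside [19,48].
Treating each of those 20 groups as a pigeonhole, one can pick one integer per group — 20 integers — with no two summing to 76.
The 21st integer lands in an occupied pair, forcing a sum of 76.

21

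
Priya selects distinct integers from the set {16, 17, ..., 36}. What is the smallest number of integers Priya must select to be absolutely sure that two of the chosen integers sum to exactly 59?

A set avoiding the sum 59 can contain at most one of each pair {x, 59−x}, plus the 7 elements whose complement lies outside the range.
The integers 16, …, 29 (14 of them) are such a set: any two sum to at least 16+17 = 33 and at most 28+29 = 57 < 59.
Pigeonhole: any 15th integer completes one of the 7 pairs, so 15 choices force a sum of 59.

15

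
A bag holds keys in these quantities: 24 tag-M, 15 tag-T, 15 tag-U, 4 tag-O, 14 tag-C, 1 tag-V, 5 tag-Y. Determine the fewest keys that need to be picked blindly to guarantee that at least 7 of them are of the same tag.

An adversary could hand out at most 6 keys per tag (tag-O, tag-V, tag-Y run out sooner): 6 + 6 + 6 + 4 + 6 + 1 + 5 = 34 keys and still no tag has 7.
One more key lands in a tag already at 6, so 35 draws are enough and 34 are not.

35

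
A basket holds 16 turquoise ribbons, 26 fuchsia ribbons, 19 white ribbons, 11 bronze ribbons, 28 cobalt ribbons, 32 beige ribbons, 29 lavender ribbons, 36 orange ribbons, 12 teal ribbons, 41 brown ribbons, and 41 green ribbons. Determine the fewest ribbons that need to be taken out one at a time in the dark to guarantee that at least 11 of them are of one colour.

111

An adversary could hand out at most 10 ribbons per colour: 10 + 10 + 10 + 10 + 10 + 10 + 10 + 10 + 10 + 10 + 10 = 110 ribbons and still no colour has 11.
Pigeonhole: one more ribbon lands in a colour already at 10, so 111 draws are enough and 110 are not.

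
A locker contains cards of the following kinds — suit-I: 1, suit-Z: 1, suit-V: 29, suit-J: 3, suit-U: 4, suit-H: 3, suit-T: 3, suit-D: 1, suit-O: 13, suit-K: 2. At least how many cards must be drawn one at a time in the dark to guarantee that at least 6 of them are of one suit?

29

By pigeonhole, put each drawn card into a box by suit. The largest draw with every box below 6 takes min(count, 5) from each suit; suits with fewer than 5 contribute all they have.
Σ min(cᵢ, 5) = 1 + 1 + 5 + 3 + 4 + 3 + 3 + 1 + 5 + 2 = 28.
Draw number 28 + 1 = 29 must push one box to 6.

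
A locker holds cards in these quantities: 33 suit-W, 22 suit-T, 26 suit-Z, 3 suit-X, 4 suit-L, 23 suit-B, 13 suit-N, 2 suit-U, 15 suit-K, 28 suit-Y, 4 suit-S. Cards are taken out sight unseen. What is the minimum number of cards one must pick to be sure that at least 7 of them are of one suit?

An adversary could hand out at most 6 cards per suit (4 suits run out sooner): 6 + 6 + 6 + 3 + 4 + 6 + 6 + 2 + 6 + 6 + 4 = 55 cards and still no suit has 7.
By the pigeonhole principle, one more card lands in a suit already at 6, so 56 draws are enough and 55 are not.

56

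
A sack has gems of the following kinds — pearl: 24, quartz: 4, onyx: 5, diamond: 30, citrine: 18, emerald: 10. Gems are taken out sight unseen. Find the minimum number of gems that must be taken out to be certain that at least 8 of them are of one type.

38

An adversary could hand out at most 7 gems per type (quartz, onyx run out sooner): 7 + 4 + 5 + 7 + 7 + 7 = 37 gems and still no type has 8.
By the pigeonhole principle, one more gem lands in a type already at 7, so 38 draws are enough and 37 are not.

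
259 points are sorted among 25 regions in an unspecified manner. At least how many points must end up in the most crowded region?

11

Pigeonhole: the 25 regions are the holes and the 259 points are the pigeons.
If every region held at most 10 points, the total would be at most 25 × 10 = 250, which is less than 259.
So some region holds at least ⌈259/25⌉ = 11 points.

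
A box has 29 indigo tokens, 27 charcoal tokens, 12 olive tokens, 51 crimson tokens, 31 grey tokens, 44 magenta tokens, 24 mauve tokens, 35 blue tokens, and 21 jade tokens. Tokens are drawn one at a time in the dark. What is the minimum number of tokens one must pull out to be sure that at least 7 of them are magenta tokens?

237

In the worst case for collecting magenta tokens, every non-magenta token comes out first.
There are 29 + 27 + 12 + 51 + 31 + 24 + 35 + 21 = 230 non-magenta tokens altogether.
After those, each further token must be magenta, so 230 + 7 = 237 draws guarantee 7 magenta tokens.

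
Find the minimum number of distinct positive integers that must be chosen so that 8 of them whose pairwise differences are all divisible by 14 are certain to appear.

99

Integers whose pairwise differences are multiples of 14 are exactly those sharing a remainder mod 14. The 14 residue classes mod 14 are the pigeonholes.
With 98 integers one could put 7 in each residue class and have no class reach 8.
The 99th integer pushes some class to 8, so 14·7 + 1 = 99.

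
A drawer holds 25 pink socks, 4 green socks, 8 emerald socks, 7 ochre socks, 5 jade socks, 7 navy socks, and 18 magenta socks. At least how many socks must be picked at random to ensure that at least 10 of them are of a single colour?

50

Put each drawn sock into a box by colour. The largest draw with every box below 10 takes min(count, 9) from each colour; colours with fewer than 9 contribute all they have.
Σ min(cᵢ, 9) = 9 + 4 + 8 + 7 + 5 + 7 + 9 = 49.
Draw number 49 + 1 = 50 must push one box to 10.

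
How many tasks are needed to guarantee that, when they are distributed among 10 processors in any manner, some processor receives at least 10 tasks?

With 90 tasks one could put exactly 9 in each of the 10 processors, and no processor would reach 10.
By the pigeonhole principle, one more task must land in a processor that already has 9, giving it 10.
So 10 × 9 + 1 = 91 tasks are required.

91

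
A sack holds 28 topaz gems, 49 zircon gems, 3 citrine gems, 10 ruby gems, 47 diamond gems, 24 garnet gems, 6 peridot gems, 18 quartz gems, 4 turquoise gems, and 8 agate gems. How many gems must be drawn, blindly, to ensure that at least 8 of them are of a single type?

Put each drawn gem into a box by type. The largest draw with every box below 8 takes min(count, 7) from each type; types with fewer than 7 contribute all they have.
Σ min(cᵢ, 7) = 7 + 7 + 3 + 7 + 7 + 7 + 6 + 7 + 4 + 7 = 62.
Draw number 62 + 1 = 63 must push one box to 8.

63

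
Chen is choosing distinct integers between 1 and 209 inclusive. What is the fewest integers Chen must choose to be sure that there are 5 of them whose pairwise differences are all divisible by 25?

101

Integers whose pairwise differences are multiples of 25 are exactly those sharing a remainder mod 25. The 25 residue classes mod 25 are the pigeonholes.
With 100 integers one could put 4 in each residue class and have no class reach 5.
The 101st integer pushes some class to 5, so 25·4 + 1 = 101.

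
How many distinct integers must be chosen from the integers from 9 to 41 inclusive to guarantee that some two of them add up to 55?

20

Two chosen integers sum to 55 exactly when both halves of some pair {x, 55−x} with 14 ≤ x ≤ 55−x ≤ 41 are chosen — 14 such pairs.
The remaining 5 elements (those with no distinct partner in range) can never complete a 55-sum, so the worst case takes all of them and one from each pair: 5 + 14 = 19.
The 20th integer has to be the second member of some pair, so 19 + 1 = 20.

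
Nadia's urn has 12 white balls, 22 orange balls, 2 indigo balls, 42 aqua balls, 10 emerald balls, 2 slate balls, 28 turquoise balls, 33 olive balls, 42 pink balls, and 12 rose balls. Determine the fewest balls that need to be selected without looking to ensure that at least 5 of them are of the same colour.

37

By pigeonhole, the 10 colours are the holes; the balls drawn are the pigeons.
To avoid 5 of any one colour, the worst case takes at most 4 of each colour, or every ball of a colour that has fewer than 4.
That gives 4 + 4 + 2 + 4 + 4 + 2 + 4 + 4 + 4 + 4 = 36 balls with no colour reaching 5.
The next ball forces some colour to 5, so 36 + 1 = 37.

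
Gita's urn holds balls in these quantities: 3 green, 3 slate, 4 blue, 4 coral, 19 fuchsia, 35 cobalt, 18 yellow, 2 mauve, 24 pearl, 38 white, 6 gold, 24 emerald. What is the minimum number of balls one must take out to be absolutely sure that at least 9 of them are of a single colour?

Put each drawn ball into a box by colour. The largest draw with every box below 9 takes min(count, 8) from each colour; colours with fewer than 8 contribute all they have.
Σ min(cᵢ, 8) = 3 + 3 + 4 + 4 + 8 + 8 + 8 + 2 + 8 + 8 + 6 + 8 = 70.
Draw number 70 + 1 = 71 must push one box to 9.

71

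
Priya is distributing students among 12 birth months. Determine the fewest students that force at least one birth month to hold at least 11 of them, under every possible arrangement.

121

With 120 students one could put exactly 10 in each of the 12 birth months, and no birth month would reach 11.
By the pigeonhole principle, one more student must land in a birth month that already has 10, giving it 11.
So 12 × 10 + 1 = 121 students are required.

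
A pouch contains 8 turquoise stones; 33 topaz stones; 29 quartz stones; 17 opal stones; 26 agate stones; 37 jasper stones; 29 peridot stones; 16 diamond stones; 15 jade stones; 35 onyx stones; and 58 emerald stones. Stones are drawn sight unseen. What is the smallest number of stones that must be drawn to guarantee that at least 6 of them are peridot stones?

In the worst case for collecting peridot stones, every non-peridot stone comes out first.
There are 8 + 33 + 29 + 17 + 26 + 37 + 16 + 15 + 35 + 58 = 274 non-peridot stones altogether.
After those, each further stone must be peridot, so 274 + 6 = 280 draws guarantee 6 peridot stones.

280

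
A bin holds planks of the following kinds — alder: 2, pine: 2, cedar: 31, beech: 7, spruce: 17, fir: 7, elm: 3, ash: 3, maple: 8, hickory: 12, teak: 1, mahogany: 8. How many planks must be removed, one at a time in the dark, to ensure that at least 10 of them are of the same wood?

69

An adversary could hand out at most 9 planks per wood (9 woods run out sooner): 2 + 2 + 9 + 7 + 9 + 7 + 3 + 3 + 8 + 9 + 1 + 8 = 68 planks and still no wood has 10.
One more plank lands in a wood already at 9, so 69 draws are enough and 68 are not.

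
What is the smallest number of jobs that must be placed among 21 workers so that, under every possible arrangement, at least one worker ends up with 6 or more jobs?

106

With 105 jobs one could put exactly 5 in each of the 21 workers, and no worker would reach 6.
One more job must land in a worker that already has 5, giving it 6.
So 21 × 5 + 1 = 106 jobs are required.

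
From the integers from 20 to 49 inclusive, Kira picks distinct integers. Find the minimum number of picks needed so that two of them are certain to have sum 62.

A set avoiding the sum 62 can contain at most one of each pair {x, 62−x}, plus the 8 elements whose complement lies outside the range or equal to its own complement.
The integers 31, …, 49 (19 of them) are such a set: any two sum to at least 31+32 = 63 > 62.
Any 20th integer completes one of the 11 pairs, so 20 choices force a sum of 62.

20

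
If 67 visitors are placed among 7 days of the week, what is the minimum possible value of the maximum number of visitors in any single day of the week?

10

By the pigeonhole principle, the 7 days of the week are the holes and the 67 visitors are the pigeons.
If every day of the week held at most 9 visitors, the total would be at most 7 × 9 = 63, which is less than 67.
So some day of the week holds at least ⌈67/7⌉ = 10 visitors.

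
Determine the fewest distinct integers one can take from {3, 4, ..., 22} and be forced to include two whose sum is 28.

13

Two chosen integers sum to 28 exactly when both halves of some pair {x, 28−x} with 6 ≤ x ≤ 28−x ≤ 22 are chosen — 8 such pairs.
The remaining 4 elements (those with no distinct partner in range) can never complete a 28-sum, so the worst case takes all of them and one from each pair: 4 + 8 = 12.
The 13th integer has to be the second member of some pair, so 12 + 1 = 13.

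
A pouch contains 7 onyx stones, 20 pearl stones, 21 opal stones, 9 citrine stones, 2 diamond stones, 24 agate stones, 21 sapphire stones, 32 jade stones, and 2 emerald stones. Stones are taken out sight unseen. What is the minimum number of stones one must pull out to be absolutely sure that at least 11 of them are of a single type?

An adversary could hand out at most 10 stones per type (4 types run out sooner): 7 + 10 + 10 + 9 + 2 + 10 + 10 + 10 + 2 = 70 stones and still no type has 11.
One more stone lands in a type already at 10, so 71 draws are enough and 70 are not.

71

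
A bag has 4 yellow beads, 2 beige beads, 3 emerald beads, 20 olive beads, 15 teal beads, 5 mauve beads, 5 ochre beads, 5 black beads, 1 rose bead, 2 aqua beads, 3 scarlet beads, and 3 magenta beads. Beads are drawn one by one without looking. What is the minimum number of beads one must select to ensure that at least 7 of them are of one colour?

The 12 colours are the holes; the beads drawn are the pigeons.
To avoid 7 of any one colour, the worst case takes at most 6 of each colour, or every bead of a colour that has fewer than 6.
That gives 4 + 2 + 3 + 6 + 6 + 5 + 5 + 5 + 1 + 2 + 3 + 3 = 45 beads with no colour reaching 7.
The next bead forces some colour to 7, so 45 + 1 = 46.

46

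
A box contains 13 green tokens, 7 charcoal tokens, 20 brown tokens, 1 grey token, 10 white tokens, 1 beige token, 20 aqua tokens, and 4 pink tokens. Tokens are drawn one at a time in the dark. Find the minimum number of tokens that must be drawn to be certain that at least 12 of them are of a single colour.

The 8 colours are the holes; the tokens drawn are the pigeons.
To avoid 12 of any one colour, the worst case takes at most 11 of each colour, or every token of a colour that has fewer than 11.
That gives 11 + 7 + 11 + 1 + 10 + 1 + 11 + 4 = 56 tokens with no colour reaching 12.
The next token forces some colour to 12, so 56 + 1 = 57.

57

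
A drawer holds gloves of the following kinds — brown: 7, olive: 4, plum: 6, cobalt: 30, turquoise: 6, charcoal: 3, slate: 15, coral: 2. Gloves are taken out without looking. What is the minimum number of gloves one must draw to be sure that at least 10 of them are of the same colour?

47

By the pigeonhole principle, put each drawn glove into a box by colour. The largest draw with every box below 10 takes min(count, 9) from each colour; colours with fewer than 9 contribute all they have.
Σ min(cᵢ, 9) = 7 + 4 + 6 + 9 + 6 + 3 + 9 + 2 = 46.
Draw number 46 + 1 = 47 must push one box to 10.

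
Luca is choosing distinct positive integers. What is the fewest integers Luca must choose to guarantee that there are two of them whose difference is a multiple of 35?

36

Integers whose pairwise differences are multiples of 35 are exactly those sharing a remainder mod 35. The 35 residue classes mod 35 are the pigeonholes.
With 35 integers one could put 1 in each residue class and have no class reach 2.
The 36th integer pushes some class to 2, so 35·1 + 1 = 36.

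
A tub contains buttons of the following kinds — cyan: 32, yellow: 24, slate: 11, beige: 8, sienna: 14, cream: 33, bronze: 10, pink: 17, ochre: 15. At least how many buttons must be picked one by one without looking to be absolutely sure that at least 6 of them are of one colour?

By pigeonhole, the 9 colours are the holes; the buttons drawn are the pigeons.
To avoid 6 of any one colour, the worst case takes at most 5 of each colour.
That gives 5 + 5 + 5 + 5 + 5 + 5 + 5 + 5 + 5 = 45 buttons with no colour reaching 6.
The next button forces some colour to 6, so 45 + 1 = 46.

46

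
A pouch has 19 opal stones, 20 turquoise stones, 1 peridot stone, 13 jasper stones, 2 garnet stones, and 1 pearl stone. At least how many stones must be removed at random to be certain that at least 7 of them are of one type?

23

Put each drawn stone into a box by type. The largest draw with every box below 7 takes min(count, 6) from each type; types with fewer than 6 contribute all they have.
Σ min(cᵢ, 6) = 6 + 6 + 1 + 6 + 2 + 1 = 22.
Draw number 22 + 1 = 23 must push one box to 7.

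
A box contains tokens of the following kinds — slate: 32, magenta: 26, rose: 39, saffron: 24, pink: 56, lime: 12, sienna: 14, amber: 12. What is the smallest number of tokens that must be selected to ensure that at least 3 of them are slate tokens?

186

In the worst case for collecting slate tokens, every non-slate token comes out first.
There are 26 + 39 + 24 + 56 + 12 + 14 + 12 = 183 non-slate tokens altogether.
After those, each further token must be slate, so 183 + 3 = 186 draws guarantee 3 slate tokens.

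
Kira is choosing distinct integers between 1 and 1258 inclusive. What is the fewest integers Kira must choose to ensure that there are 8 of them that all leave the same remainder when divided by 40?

By pigeonhole, the 40 residue classes mod 40 are the pigeonholes.
With 280 integers one could put 7 in each residue class and have no class reach 8.
The 281st integer pushes some class to 8, so 40·7 + 1 = 281.

281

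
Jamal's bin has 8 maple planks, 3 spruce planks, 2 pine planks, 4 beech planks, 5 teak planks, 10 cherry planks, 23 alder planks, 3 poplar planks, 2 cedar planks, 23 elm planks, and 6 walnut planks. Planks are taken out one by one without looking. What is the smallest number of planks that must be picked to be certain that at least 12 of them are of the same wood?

66

The 11 woods are the holes; the planks drawn are the pigeons.
To avoid 12 of any one wood, the worst case takes at most 11 of each wood, or every plank of a wood that has fewer than 11.
That gives 8 + 3 + 2 + 4 + 5 + 10 + 11 + 3 + 2 + 11 + 6 = 65 planks with no wood reaching 12.
The next plank forces some wood to 12, so 65 + 1 = 66.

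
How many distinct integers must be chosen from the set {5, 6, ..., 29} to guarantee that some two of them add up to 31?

A set avoiding the sum 31 can contain at most one of each pair {x, 31−x}, plus the 3 elements whose complement lies outside the range.
The integers 16, …, 29 (14 of them) are such a set: any two sum to at least 16+17 = 33 > 31.
By the pigeonhole principle, any 15th integer completes one of the 11 pairs, so 15 choices force a sum of 31.

15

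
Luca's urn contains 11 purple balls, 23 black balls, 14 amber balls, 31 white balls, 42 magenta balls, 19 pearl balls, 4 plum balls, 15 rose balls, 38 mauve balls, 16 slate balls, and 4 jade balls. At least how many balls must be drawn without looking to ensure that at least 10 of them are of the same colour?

90

The 11 colours are the holes; the balls drawn are the pigeons.
To avoid 10 of any one colour, the worst case takes at most 9 of each colour, or every ball of a colour that has fewer than 9.
That gives 9 + 9 + 9 + 9 + 9 + 9 + 4 + 9 + 9 + 9 + 4 = 89 balls with no colour reaching 10.
The next ball forces some colour to 10, so 89 + 1 = 90.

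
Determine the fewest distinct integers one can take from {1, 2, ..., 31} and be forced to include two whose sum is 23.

A set avoiding the sum 23 can contain at most one of each pair {x, 23−x}, plus the 9 elements whose complement lies outside the range.
The integers 12, …, 31 (20 of them) are such a set: any two sum to at least 12+13 = 25 > 23.
Any 21st integer completes one of the 11 pairs, so 21 choices force a sum of 23.

21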